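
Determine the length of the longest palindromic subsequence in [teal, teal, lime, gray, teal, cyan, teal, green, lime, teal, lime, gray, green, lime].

Using dp[i][j] = 2 + dp[i+1][j−1] if the ends match, else max(dp[i+1][j], dp[i][j−1]):
dp[1][14] = 7. A witness is lime green lime teal lime green lime at positions 3,8,9,10,11,13,14.

7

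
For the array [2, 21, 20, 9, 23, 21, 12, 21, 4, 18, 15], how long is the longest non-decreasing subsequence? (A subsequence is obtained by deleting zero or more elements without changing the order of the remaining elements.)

4

Let dp[i] be the longest non-decreasing subsequence ending at position i. Then dp = [1, 2, 2, 2, 3, 3, 3, 4, 2, 4, 4].
The maximum is 4; one witness is 2, 21, 21, 21 at positions 1,2,6,8.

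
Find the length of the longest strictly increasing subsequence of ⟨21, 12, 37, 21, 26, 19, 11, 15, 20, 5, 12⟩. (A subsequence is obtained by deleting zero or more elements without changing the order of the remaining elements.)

3

One longest increasing subsequence is 12, 21, 26 (positions 2,4,5), of length 3; no longer one exists.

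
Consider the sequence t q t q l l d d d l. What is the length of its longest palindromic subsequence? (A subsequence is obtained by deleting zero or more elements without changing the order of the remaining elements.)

One longest palindromic subsequence is ldddl (positions 5,7,8,9,10); it reads the same forward and backward, and the interval DP gives dp[1][10] = 5.

5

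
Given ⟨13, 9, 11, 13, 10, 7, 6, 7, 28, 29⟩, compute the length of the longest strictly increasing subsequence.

5

One longest increasing subsequence is 9, 11, 13, 28, 29 (positions 2,3,4,9,10), of length 5; no longer one exists.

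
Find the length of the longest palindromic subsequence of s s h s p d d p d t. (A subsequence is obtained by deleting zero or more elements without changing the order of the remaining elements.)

4

One longest palindromic subsequence is pddp (positions 5,6,7,8); it reads the same forward and backward, and the interval DP gives dp[1][10] = 4.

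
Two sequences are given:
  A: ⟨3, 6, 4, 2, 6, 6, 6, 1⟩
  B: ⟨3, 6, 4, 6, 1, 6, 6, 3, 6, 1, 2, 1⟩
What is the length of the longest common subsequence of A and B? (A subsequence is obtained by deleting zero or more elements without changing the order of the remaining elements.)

Backtracking the LCS table gives one alignment: 3 (A1,B1) → 6 (A2,B2) → 4 (A3,B3) → 6 (A5,B6) → 6 (A6,B7) → 6 (A7,B9) → 1 (A8,B12).
So the longest common subsequence has length 7.

7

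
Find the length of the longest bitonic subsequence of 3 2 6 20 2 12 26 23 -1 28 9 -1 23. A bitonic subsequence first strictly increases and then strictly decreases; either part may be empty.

One longest bitonic subsequence is 3, 6, 20, 26, 23, 9, -1 (positions 1,3,4,7,8,11,12): it rises to 26 then falls. Length 7 is optimal.

7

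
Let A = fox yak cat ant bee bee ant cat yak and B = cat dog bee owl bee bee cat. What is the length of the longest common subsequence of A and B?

A longest common subsequence is cat, bee, bee, cat (length 4); the LCS DP confirms no longer common subsequence exists.

4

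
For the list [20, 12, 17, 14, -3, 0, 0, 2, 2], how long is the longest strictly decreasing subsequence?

4

Scanning left to right, the best length ending at each element is: 20→1, 12→2, 17→2, 14→3, -3→4, 0→4, 0→4, 2→4, 2→4.
So the longest decreasing subsequence has length 4, e.g. 20, 17, 14, -3.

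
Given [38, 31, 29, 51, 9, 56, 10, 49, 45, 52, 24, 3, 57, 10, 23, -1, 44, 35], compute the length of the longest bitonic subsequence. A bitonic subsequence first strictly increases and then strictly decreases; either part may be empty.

8

Let inc[i] be the LIS ending at i and dec[i] the longest strictly decreasing subsequence starting at i. inc = [1, 1, 1, 2, 1, 3, 2, 3, 3, 4, 3, 1, 5, 2, 3, 1, 4, 4], dec = [6, 5, 4, 6, 3, 6, 3, 5, 4, 4, 3, 2, 3, 2, 2, 1, 2, 1].
max_i inc[i]+dec[i]−1 = 8, with one witness 38, 51, 56, 49, 45, 24, 23, -1.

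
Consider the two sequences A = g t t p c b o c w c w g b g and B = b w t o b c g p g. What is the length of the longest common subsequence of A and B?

Backtracking the LCS table gives one alignment: t (A2,B3) → b (A6,B5) → c (A10,B6) → g (A12,B7) → g (A14,B9).
So the longest common subsequence has length 5.

5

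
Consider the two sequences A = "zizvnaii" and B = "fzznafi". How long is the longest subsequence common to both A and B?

5

A longest common subsequence is zznai (length 5); the LCS DP confirms no longer common subsequence exists.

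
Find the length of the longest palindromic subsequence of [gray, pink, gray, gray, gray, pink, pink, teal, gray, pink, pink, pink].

Using dp[i][j] = 2 + dp[i+1][j−1] if the ends match, else max(dp[i+1][j], dp[i][j−1]):
dp[1][12] = 7. A witness is pink pink pink gray pink pink pink at positions 2,6,7,9,10,11,12.

7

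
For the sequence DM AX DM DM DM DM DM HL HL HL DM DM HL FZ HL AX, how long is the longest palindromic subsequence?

One longest palindromic subsequence is AX DM DM HL HL HL DM DM AX (positions 2,6,7,8,9,10,11,12,16); it reads the same forward and backward, and the interval DP gives dp[1][16] = 9.

9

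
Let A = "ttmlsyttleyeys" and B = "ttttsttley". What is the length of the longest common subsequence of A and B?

8

A longest common subsequence is ttsttley (length 8); the LCS DP confirms no longer common subsequence exists.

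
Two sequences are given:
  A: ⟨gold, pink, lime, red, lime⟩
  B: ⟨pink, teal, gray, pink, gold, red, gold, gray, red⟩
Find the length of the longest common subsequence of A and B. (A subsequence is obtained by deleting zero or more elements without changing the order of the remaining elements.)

2

Backtracking the LCS table gives one alignment: gold (A1,B7) → red (A4,B9).
So the longest common subsequence has length 2.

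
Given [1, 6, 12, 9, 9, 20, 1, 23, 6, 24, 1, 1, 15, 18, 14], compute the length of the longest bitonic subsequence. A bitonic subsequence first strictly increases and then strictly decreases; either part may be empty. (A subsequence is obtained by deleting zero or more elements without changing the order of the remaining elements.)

8

One longest bitonic subsequence is 1, 6, 12, 20, 23, 24, 18, 14 (positions 1,2,3,6,8,10,14,15): it rises to 24 then falls. Length 8 is optimal.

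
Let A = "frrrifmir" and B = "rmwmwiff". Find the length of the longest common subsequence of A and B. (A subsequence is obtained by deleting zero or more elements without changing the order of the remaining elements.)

A longest common subsequence is rif (length 3); the LCS DP confirms no longer common subsequence exists.

3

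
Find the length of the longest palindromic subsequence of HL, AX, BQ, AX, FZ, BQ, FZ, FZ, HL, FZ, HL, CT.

Using dp[i][j] = 2 + dp[i+1][j−1] if the ends match, else max(dp[i+1][j], dp[i][j−1]):
dp[1][12] = 6. A witness is HL FZ FZ FZ FZ HL at positions 1,5,7,8,10,11.

6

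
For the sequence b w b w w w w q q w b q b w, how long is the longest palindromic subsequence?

9

One longest palindromic subsequence is wbwwwwwbw (positions 2,3,4,5,6,7,10,13,14); it reads the same forward and backward, and the interval DP gives dp[1][14] = 9.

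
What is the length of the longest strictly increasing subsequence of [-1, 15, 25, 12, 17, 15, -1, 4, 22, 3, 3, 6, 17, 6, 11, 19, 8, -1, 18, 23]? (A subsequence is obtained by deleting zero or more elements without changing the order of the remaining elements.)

6

Let dp[i] be the longest increasing subsequence ending at position i. Then dp = [1, 2, 3, 2, 3, 3, 1, 2, 4, 2, 2, 3, 4, 3, 4, 5, 4, 1, 5, 6].
The maximum is 6; one witness is -1, 12, 15, 17, 19, 23 at positions 1,4,6,13,16,20.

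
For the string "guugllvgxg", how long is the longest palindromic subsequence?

Using dp[i][j] = 2 + dp[i+1][j−1] if the ends match, else max(dp[i+1][j], dp[i][j−1]):
dp[1][10] = 6. A witness is ggllgg at positions 1,4,5,6,8,10.

6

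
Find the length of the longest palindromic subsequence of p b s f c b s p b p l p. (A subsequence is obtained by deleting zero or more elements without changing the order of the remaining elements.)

7

One longest palindromic subsequence is pbsbsbp (positions 1,2,3,6,7,9,12); it reads the same forward and backward, and the interval DP gives dp[1][12] = 7.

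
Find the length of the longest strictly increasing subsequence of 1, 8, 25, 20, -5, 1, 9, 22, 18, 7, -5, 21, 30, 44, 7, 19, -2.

One longest increasing subsequence is 1, 8, 9, 18, 21, 30, 44 (positions 1,2,7,9,12,13,14), of length 7; no longer one exists.

7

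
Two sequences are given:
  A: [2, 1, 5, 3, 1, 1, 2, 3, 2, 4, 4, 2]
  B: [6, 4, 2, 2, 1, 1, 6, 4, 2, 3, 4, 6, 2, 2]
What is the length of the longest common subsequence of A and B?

A longest common subsequence is 2, 1, 1, 2, 3, 2, 2 (length 7); the LCS DP confirms no longer common subsequence exists.

7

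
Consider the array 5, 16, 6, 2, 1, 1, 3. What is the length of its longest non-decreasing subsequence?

Let dp[i] be the longest non-decreasing subsequence ending at position i. Then dp = [1, 2, 2, 1, 1, 2, 3].
The maximum is 3; one witness is 1, 1, 3 at positions 5,6,7.

3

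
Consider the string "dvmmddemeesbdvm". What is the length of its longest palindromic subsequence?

One longest palindromic subsequence is mdeeedm (positions 3,6,7,9,10,13,15); it reads the same forward and backward, and the interval DP gives dp[1][15] = 7.

7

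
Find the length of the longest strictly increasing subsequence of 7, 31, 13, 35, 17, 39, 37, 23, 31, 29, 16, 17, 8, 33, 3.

6

Let dp[i] be the longest increasing subsequence ending at position i. Then dp = [1, 2, 2, 3, 3, 4, 4, 4, 5, 5, 3, 4, 2, 6, 1].
The maximum is 6; one witness is 7, 13, 17, 23, 31, 33 at positions 1,3,5,8,9,14.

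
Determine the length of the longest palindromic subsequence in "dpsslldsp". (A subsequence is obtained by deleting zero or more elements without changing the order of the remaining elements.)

6

One longest palindromic subsequence is psllsp (positions 2,3,5,6,8,9); it reads the same forward and backward, and the interval DP gives dp[1][9] = 6.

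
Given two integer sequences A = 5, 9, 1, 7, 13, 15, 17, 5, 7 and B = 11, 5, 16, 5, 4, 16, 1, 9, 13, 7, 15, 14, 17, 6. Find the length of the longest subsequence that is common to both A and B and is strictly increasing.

5

A longest common strictly increasing subsequence is 5, 9, 13, 15, 17 (length 5); it appears in order in both A and B, and no longer such subsequence exists.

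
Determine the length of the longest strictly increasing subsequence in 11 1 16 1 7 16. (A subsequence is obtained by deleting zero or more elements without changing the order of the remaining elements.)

3

Let dp[i] be the longest increasing subsequence ending at position i. Then dp = [1, 1, 2, 1, 2, 3].
The maximum is 3; one witness is 1, 7, 16 at positions 2,5,6.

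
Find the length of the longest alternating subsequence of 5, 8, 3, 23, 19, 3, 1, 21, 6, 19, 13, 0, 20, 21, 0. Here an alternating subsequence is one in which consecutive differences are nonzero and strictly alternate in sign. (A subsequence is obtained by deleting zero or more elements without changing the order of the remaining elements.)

Track the best alternating length ending on an up-step vs a down-step at each position: up/down = 1/1, 2/1, 1/3, 4/1, 4/5, 1/5, 1/5, 6/5, 6/7, 8/7, 8/9, 1/9, 10/7, 10/5, 1/11.
The maximum over both is 11; one such subsequence is 5, 8, 3, 23, 19, 21, 6, 19, 13, 20, 0.

11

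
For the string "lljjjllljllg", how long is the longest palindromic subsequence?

Using dp[i][j] = 2 + dp[i+1][j−1] if the ends match, else max(dp[i+1][j], dp[i][j−1]):
dp[1][12] = 9. A witness is lljllljll at positions 1,2,3,6,7,8,9,10,11.

9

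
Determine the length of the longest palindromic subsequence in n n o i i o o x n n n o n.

Using dp[i][j] = 2 + dp[i+1][j−1] if the ends match, else max(dp[i+1][j], dp[i][j−1]):
dp[1][13] = 8. A witness is nnoiionn at positions 1,2,3,4,5,7,11,13.

8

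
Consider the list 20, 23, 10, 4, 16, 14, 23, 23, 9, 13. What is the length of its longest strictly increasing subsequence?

Scanning left to right, the best length ending at each element is: 20→1, 23→2, 10→1, 4→1, 16→2, 14→2, 23→3, 23→3, 9→2, 13→3.
So the longest increasing subsequence has length 3, e.g. 10, 16, 23.

3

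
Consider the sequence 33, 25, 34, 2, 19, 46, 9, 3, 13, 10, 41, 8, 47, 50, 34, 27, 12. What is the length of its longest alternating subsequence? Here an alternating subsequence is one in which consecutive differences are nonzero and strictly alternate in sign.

12

A longest alternating subsequence is 33, 25, 34, 2, 19, 9, 13, 10, 41, 8, 47, 34 (positions 1,2,3,4,5,7,9,10,11,12,13,15); its 11 consecutive differences strictly alternate in sign, and length 12 is optimal.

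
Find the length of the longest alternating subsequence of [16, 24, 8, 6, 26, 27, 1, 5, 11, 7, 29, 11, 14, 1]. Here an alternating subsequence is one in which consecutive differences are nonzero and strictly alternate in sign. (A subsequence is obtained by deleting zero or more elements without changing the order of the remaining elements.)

Track the best alternating length ending on an up-step vs a down-step at each position: up/down = 1/1, 2/1, 1/3, 1/3, 4/1, 4/1, 1/5, 6/5, 6/5, 6/7, 8/1, 8/9, 10/9, 1/11.
The maximum over both is 11; one such subsequence is 16, 24, 8, 26, 1, 11, 7, 29, 11, 14, 1.

11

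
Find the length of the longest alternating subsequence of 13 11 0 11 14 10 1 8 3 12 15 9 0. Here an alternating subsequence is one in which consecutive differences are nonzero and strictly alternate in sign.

8

Track the best alternating length ending on an up-step vs a down-step at each position: up/down = 1/1, 1/2, 1/2, 3/2, 3/1, 3/4, 3/4, 5/4, 5/6, 7/4, 7/1, 7/8, 1/8.
The maximum over both is 8; one such subsequence is 13, 0, 11, 1, 8, 3, 12, 9.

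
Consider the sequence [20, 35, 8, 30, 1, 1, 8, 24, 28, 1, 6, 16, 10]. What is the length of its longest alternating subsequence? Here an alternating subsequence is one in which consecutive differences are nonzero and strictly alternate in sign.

A longest alternating subsequence is 20, 35, 8, 30, 1, 8, 1, 16, 10 (positions 1,2,3,4,5,7,10,12,13); its 8 consecutive differences strictly alternate in sign, and length 9 is optimal.

9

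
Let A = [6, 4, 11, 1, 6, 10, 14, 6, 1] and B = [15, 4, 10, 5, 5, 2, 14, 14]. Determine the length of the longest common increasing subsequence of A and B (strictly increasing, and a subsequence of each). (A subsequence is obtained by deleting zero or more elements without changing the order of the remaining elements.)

3

For each value that appears in both, track the longest common increasing run ending there.
The best achievable length is 3; one witness is 4, 10, 14 (A-positions 2,6,7, B-positions 2,3,7).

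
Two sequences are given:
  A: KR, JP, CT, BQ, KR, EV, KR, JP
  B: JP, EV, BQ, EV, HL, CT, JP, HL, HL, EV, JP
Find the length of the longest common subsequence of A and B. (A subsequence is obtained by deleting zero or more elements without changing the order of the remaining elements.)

4

Backtracking the LCS table gives one alignment: JP (A2,B1) → CT (A3,B6) → EV (A6,B10) → JP (A8,B11).
So the longest common subsequence has length 4.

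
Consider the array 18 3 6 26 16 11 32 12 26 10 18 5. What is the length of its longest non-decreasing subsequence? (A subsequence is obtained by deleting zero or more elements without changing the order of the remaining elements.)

5

Let dp[i] be the longest non-decreasing subsequence ending at position i. Then dp = [1, 1, 2, 3, 3, 3, 4, 4, 5, 3, 5, 2].
The maximum is 5; one witness is 3, 6, 11, 12, 26 at positions 2,3,6,8,9.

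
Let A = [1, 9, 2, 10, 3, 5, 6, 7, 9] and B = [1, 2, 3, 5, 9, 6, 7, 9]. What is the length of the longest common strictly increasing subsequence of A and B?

7

A longest common strictly increasing subsequence is 1, 2, 3, 5, 6, 7, 9 (length 7); it appears in order in both A and B, and no longer such subsequence exists.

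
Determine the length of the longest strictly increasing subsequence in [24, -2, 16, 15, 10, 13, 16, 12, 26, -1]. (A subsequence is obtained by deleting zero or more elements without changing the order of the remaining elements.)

Scanning left to right, the best length ending at each element is: 24→1, -2→1, 16→2, 15→2, 10→2, 13→3, 16→4, 12→3, 26→5, -1→2.
So the longest increasing subsequence has length 5, e.g. -2, 10, 13, 16, 26.

5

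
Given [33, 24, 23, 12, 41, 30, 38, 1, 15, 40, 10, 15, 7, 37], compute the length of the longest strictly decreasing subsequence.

Let dp[i] be the longest decreasing subsequence ending at position i. Then dp = [1, 2, 3, 4, 1, 2, 2, 5, 4, 2, 5, 4, 6, 3].
The maximum is 6; one witness is 33, 24, 23, 12, 10, 7 at positions 1,2,3,4,11,13.

6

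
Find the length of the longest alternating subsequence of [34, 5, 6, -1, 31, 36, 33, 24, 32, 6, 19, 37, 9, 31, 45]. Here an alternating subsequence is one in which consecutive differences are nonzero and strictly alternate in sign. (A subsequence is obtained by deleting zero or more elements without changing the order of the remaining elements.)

A longest alternating subsequence is 34, 5, 6, -1, 31, 24, 32, 6, 19, 9, 31 (positions 1,2,3,4,5,8,9,10,11,13,14); its 10 consecutive differences strictly alternate in sign, and length 11 is optimal.

11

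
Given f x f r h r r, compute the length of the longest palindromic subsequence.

One longest palindromic subsequence is rrr (positions 4,6,7); it reads the same forward and backward, and the interval DP gives dp[1][7] = 3.

3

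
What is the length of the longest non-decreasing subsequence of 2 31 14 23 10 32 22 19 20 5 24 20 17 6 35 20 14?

6

One longest non-decreasing subsequence is 2, 14, 19, 20, 24, 35 (positions 1,3,8,9,11,15), of length 6; no longer one exists.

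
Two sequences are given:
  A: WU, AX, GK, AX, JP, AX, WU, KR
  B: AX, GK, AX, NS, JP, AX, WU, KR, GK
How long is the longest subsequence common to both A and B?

Backtracking the LCS table gives one alignment: AX (A2,B1) → GK (A3,B2) → AX (A4,B3) → JP (A5,B5) → AX (A6,B6) → WU (A7,B7) → KR (A8,B8).
So the longest common subsequence has length 7.

7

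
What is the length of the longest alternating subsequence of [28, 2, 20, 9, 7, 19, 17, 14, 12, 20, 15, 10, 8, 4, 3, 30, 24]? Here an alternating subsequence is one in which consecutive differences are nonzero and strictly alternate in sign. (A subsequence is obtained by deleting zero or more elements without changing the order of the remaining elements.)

Track the best alternating length ending on an up-step vs a down-step at each position: up/down = 1/1, 1/2, 3/2, 3/4, 3/4, 5/4, 5/6, 5/6, 5/6, 7/2, 7/8, 5/8, 5/8, 3/8, 3/8, 9/1, 9/10.
The maximum over both is 10; one such subsequence is 28, 2, 20, 9, 19, 17, 20, 15, 30, 24.

10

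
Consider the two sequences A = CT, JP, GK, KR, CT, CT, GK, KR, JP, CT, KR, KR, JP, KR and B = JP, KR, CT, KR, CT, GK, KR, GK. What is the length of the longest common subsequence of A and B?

Backtracking the LCS table gives one alignment: JP (A2,B1) → KR (A4,B2) → CT (A5,B3) → CT (A6,B5) → GK (A7,B6) → KR (A8,B7).
So the longest common subsequence has length 6.

6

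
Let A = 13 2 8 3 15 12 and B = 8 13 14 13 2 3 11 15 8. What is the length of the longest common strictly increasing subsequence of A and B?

A longest common strictly increasing subsequence is 2, 3, 15 (length 3); it appears in order in both A and B, and no longer such subsequence exists.

3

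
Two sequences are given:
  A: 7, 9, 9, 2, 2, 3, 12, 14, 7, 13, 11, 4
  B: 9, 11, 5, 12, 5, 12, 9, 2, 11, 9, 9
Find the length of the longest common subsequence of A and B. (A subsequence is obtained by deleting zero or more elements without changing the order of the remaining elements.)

A longest common subsequence is 9, 9, 2, 11 (length 4); the LCS DP confirms no longer common subsequence exists.

4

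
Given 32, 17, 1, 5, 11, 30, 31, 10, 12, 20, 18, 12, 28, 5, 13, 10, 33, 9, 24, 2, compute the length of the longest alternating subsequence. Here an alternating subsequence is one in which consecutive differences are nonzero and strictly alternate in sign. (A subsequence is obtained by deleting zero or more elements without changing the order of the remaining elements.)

A longest alternating subsequence is 32, 1, 11, 10, 20, 18, 28, 5, 13, 10, 33, 9, 24, 2 (positions 1,3,5,8,10,11,13,14,15,16,17,18,19,20); its 13 consecutive differences strictly alternate in sign, and length 14 is optimal.

14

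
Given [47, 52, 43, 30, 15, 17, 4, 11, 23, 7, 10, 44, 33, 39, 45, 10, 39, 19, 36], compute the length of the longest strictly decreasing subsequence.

6

One longest decreasing subsequence is 47, 43, 30, 15, 11, 7 (positions 1,3,4,5,8,10), of length 6; no longer one exists.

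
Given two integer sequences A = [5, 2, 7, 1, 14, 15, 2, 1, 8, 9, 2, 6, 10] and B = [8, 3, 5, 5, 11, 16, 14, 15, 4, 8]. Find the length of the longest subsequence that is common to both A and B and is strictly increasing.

3

For each value that appears in both, track the longest common increasing run ending there.
The best achievable length is 3; one witness is 5, 14, 15 (A-positions 1,5,6, B-positions 3,7,8).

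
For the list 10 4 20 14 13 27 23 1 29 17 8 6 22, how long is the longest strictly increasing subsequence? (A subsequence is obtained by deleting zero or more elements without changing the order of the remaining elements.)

4

Scanning left to right, the best length ending at each element is: 10→1, 4→1, 20→2, 14→2, 13→2, 27→3, 23→3, 1→1, 29→4, 17→3, 8→2, 6→2, 22→4.
So the longest increasing subsequence has length 4, e.g. 10, 20, 27, 29.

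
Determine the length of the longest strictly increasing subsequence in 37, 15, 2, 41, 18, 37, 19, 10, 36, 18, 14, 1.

4

One longest increasing subsequence is 15, 18, 19, 36 (positions 2,5,7,9), of length 4; no longer one exists.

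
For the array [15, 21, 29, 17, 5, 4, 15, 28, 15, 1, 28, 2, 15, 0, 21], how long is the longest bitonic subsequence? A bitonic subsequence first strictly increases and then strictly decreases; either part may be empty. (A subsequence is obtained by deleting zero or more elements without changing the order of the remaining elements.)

One longest bitonic subsequence is 15, 21, 29, 17, 5, 4, 2, 0 (positions 1,2,3,4,5,6,12,14): it rises to 29 then falls. Length 8 is optimal.

8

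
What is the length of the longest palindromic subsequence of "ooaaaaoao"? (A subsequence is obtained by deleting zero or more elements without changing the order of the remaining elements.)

One longest palindromic subsequence is ooaaaaoo (positions 1,2,3,4,5,6,7,9); it reads the same forward and backward, and the interval DP gives dp[1][9] = 8.

8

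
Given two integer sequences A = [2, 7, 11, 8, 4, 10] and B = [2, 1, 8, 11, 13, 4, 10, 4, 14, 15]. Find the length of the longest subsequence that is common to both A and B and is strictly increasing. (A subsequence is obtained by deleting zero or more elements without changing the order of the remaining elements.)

3

A longest common strictly increasing subsequence is 2, 8, 10 (length 3); it appears in order in both A and B, and no longer such subsequence exists.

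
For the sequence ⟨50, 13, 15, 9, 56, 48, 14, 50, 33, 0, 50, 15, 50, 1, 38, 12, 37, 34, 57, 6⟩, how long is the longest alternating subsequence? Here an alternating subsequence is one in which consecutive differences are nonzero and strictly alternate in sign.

18

A longest alternating subsequence is 50, 13, 15, 9, 56, 48, 50, 33, 50, 15, 50, 1, 38, 12, 37, 34, 57, 6 (positions 1,2,3,4,5,6,8,9,11,12,13,14,15,16,17,18,19,20); its 17 consecutive differences strictly alternate in sign, and length 18 is optimal.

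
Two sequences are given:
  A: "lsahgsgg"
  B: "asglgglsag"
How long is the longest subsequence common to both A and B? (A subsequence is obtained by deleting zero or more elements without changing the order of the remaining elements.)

Backtracking the LCS table gives one alignment: l (A1,B7) → s (A2,B8) → a (A3,B9) → g (A8,B10).
So the longest common subsequence has length 4.

4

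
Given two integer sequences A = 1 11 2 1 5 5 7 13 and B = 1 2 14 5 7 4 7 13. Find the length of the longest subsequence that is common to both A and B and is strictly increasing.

A longest common strictly increasing subsequence is 1, 2, 5, 7, 13 (length 5); it appears in order in both A and B, and no longer such subsequence exists.

5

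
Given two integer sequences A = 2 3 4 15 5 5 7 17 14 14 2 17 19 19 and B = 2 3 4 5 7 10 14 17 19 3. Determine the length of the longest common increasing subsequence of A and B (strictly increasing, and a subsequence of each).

8

For each value that appears in both, track the longest common increasing run ending there.
The best achievable length is 8; one witness is 2, 3, 4, 5, 7, 14, 17, 19 (A-positions 1,2,3,5,7,9,12,13, B-positions 1,2,3,4,5,7,8,9).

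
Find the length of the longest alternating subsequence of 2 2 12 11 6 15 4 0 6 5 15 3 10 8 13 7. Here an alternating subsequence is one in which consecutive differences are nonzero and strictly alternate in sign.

Track the best alternating length ending on an up-step vs a down-step at each position: up/down = 1/1, 1/1, 2/1, 2/3, 2/3, 4/1, 2/5, 1/5, 6/5, 6/7, 8/1, 6/9, 10/9, 10/11, 12/9, 10/13.
The maximum over both is 13; one such subsequence is 2, 12, 11, 15, 4, 6, 5, 15, 3, 10, 8, 13, 7.

13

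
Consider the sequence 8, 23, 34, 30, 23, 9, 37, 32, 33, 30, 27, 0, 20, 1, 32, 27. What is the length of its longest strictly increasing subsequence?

Let dp[i] be the longest increasing subsequence ending at position i. Then dp = [1, 2, 3, 3, 2, 2, 4, 4, 5, 3, 3, 1, 3, 2, 4, 4].
The maximum is 5; one witness is 8, 23, 30, 32, 33 at positions 1,2,4,8,9.

5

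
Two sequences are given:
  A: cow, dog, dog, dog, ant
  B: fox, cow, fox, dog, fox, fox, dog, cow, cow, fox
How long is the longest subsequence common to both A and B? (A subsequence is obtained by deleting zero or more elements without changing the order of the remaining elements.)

Backtracking the LCS table gives one alignment: cow (A1,B2) → dog (A2,B4) → dog (A3,B7).
So the longest common subsequence has length 3.

3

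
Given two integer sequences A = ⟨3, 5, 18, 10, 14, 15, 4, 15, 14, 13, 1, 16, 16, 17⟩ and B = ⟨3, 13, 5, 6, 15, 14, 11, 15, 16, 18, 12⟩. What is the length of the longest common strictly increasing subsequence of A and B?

5

A longest common strictly increasing subsequence is 3, 5, 14, 15, 16 (length 5); it appears in order in both A and B, and no longer such subsequence exists.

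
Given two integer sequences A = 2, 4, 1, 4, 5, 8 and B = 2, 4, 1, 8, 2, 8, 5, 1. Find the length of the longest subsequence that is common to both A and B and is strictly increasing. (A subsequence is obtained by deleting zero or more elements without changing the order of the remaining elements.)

3

For each value that appears in both, track the longest common increasing run ending there.
The best achievable length is 3; one witness is 2, 4, 8 (A-positions 1,2,6, B-positions 1,2,4).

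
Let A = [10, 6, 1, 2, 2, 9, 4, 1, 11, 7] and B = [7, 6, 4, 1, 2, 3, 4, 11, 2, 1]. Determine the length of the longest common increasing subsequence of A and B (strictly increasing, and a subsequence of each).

For each value that appears in both, track the longest common increasing run ending there.
The best achievable length is 4; one witness is 1, 2, 4, 11 (A-positions 3,4,7,9, B-positions 4,5,7,8).

4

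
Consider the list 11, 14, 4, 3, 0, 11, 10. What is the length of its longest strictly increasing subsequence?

2

One longest increasing subsequence is 11, 14 (positions 1,2), of length 2; no longer one exists.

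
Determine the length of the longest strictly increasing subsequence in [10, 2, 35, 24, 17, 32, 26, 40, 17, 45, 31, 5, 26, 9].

Scanning left to right, the best length ending at each element is: 10→1, 2→1, 35→2, 24→2, 17→2, 32→3, 26→3, 40→4, 17→2, 45→5, 31→4, 5→2, 26→3, 9→3.
So the longest increasing subsequence has length 5, e.g. 10, 24, 32, 40, 45.

5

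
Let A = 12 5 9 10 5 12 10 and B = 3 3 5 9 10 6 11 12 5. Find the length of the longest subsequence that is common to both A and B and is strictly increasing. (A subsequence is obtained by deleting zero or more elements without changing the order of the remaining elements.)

4

A longest common strictly increasing subsequence is 5, 9, 10, 12 (length 4); it appears in order in both A and B, and no longer such subsequence exists.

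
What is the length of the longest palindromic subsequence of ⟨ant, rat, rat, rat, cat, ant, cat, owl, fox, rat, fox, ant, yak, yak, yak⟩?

7

Using dp[i][j] = 2 + dp[i+1][j−1] if the ends match, else max(dp[i+1][j], dp[i][j−1]):
dp[1][15] = 7. A witness is ant rat cat ant cat rat ant at positions 1,4,5,6,7,10,12.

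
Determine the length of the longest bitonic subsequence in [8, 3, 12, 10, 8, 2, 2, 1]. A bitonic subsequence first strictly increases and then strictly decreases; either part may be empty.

6

Let inc[i] be the LIS ending at i and dec[i] the longest strictly decreasing subsequence starting at i. inc = [1, 1, 2, 2, 2, 1, 1, 1], dec = [4, 3, 5, 4, 3, 2, 2, 1].
max_i inc[i]+dec[i]−1 = 6, with one witness 8, 12, 10, 8, 2, 1.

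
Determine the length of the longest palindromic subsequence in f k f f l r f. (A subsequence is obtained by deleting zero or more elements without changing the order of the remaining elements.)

4

One longest palindromic subsequence is ffff (positions 1,3,4,7); it reads the same forward and backward, and the interval DP gives dp[1][7] = 4.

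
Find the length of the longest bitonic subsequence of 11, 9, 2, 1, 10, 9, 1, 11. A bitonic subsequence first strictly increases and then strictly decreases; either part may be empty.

Let inc[i] be the LIS ending at i and dec[i] the longest strictly decreasing subsequence starting at i. inc = [1, 1, 1, 1, 2, 2, 1, 3], dec = [4, 3, 2, 1, 3, 2, 1, 1].
max_i inc[i]+dec[i]−1 = 4, with one witness 11, 10, 9, 1.

4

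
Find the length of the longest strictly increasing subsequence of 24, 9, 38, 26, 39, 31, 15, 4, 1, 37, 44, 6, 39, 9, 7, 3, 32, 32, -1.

Let dp[i] be the longest increasing subsequence ending at position i. Then dp = [1, 1, 2, 2, 3, 3, 2, 1, 1, 4, 5, 2, 5, 3, 3, 2, 4, 4, 1].
The maximum is 5; one witness is 24, 26, 31, 37, 44 at positions 1,4,6,10,11.

5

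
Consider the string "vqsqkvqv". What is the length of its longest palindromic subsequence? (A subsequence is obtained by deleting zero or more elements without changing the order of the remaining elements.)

One longest palindromic subsequence is vqvqv (positions 1,2,6,7,8); it reads the same forward and backward, and the interval DP gives dp[1][8] = 5.

5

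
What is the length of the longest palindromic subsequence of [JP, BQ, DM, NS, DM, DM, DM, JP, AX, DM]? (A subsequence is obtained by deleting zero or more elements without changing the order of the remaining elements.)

6

One longest palindromic subsequence is JP DM DM DM DM JP (positions 1,3,5,6,7,8); it reads the same forward and backward, and the interval DP gives dp[1][10] = 6.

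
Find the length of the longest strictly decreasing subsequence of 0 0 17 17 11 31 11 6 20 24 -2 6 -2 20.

4

Let dp[i] be the longest decreasing subsequence ending at position i. Then dp = [1, 1, 1, 1, 2, 1, 2, 3, 2, 2, 4, 3, 4, 3].
The maximum is 4; one witness is 17, 11, 6, -2 at positions 3,5,8,11.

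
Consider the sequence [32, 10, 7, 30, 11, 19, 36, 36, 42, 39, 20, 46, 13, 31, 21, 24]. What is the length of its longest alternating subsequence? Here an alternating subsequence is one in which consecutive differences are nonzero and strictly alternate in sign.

11

A longest alternating subsequence is 32, 10, 30, 11, 42, 39, 46, 13, 31, 21, 24 (positions 1,2,4,5,9,10,12,13,14,15,16); its 10 consecutive differences strictly alternate in sign, and length 11 is optimal.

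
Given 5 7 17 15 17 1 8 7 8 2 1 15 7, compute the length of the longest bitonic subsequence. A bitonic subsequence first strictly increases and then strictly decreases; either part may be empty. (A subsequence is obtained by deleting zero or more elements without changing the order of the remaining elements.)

8

Let inc[i] be the LIS ending at i and dec[i] the longest strictly decreasing subsequence starting at i. inc = [1, 2, 3, 3, 4, 1, 3, 2, 3, 2, 1, 4, 3], dec = [3, 3, 6, 5, 5, 1, 4, 3, 3, 2, 1, 2, 1].
max_i inc[i]+dec[i]−1 = 8, with one witness 5, 7, 17, 15, 8, 7, 2, 1.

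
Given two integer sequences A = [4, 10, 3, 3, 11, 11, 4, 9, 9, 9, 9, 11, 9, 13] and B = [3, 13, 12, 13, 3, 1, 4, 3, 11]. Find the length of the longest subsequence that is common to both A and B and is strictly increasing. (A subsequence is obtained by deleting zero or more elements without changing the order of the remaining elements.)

A longest common strictly increasing subsequence is 3, 4, 11 (length 3); it appears in order in both A and B, and no longer such subsequence exists.

3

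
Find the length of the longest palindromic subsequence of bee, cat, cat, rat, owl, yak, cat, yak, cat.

5

One longest palindromic subsequence is cat yak cat yak cat (positions 2,6,7,8,9); it reads the same forward and backward, and the interval DP gives dp[1][9] = 5.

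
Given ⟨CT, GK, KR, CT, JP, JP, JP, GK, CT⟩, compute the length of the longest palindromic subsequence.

7

Using dp[i][j] = 2 + dp[i+1][j−1] if the ends match, else max(dp[i+1][j], dp[i][j−1]):
dp[1][9] = 7. A witness is CT GK JP JP JP GK CT at positions 1,2,5,6,7,8,9.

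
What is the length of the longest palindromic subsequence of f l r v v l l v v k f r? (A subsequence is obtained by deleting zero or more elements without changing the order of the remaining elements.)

One longest palindromic subsequence is rvvllvvr (positions 3,4,5,6,7,8,9,12); it reads the same forward and backward, and the interval DP gives dp[1][12] = 8.

8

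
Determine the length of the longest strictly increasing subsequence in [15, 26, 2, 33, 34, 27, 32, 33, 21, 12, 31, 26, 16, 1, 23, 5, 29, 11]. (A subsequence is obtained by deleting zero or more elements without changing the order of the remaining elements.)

5

Scanning left to right, the best length ending at each element is: 15→1, 26→2, 2→1, 33→3, 34→4, 27→3, 32→4, 33→5, 21→2, 12→2, 31→4, 26→3, 16→3, 1→1, 23→4, 5→2, 29→5, 11→3.
So the longest increasing subsequence has length 5, e.g. 15, 26, 27, 32, 33.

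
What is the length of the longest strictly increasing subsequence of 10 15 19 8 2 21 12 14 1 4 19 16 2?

Let dp[i] be the longest increasing subsequence ending at position i. Then dp = [1, 2, 3, 1, 1, 4, 2, 3, 1, 2, 4, 4, 2].
The maximum is 4; one witness is 10, 15, 19, 21 at positions 1,2,3,6.

4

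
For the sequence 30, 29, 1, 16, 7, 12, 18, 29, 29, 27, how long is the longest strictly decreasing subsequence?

Scanning left to right, the best length ending at each element is: 30→1, 29→2, 1→3, 16→3, 7→4, 12→4, 18→3, 29→2, 29→2, 27→3.
So the longest decreasing subsequence has length 4, e.g. 30, 29, 16, 7.

4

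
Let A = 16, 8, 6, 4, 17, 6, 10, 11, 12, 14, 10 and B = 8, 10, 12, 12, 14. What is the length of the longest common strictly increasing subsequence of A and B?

4

A longest common strictly increasing subsequence is 8, 10, 12, 14 (length 4); it appears in order in both A and B, and no longer such subsequence exists.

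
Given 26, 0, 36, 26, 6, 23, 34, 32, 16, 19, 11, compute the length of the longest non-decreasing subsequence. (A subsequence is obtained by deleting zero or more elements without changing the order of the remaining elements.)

One longest non-decreasing subsequence is 0, 6, 23, 34 (positions 2,5,6,7), of length 4; no longer one exists.

4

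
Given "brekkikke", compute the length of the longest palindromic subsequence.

One longest palindromic subsequence is ekkikke (positions 3,4,5,6,7,8,9); it reads the same forward and backward, and the interval DP gives dp[1][9] = 7.

7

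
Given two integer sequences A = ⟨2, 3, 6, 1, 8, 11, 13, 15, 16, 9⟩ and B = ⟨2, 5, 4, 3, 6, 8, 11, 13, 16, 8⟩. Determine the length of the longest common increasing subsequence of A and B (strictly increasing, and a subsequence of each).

7

A longest common strictly increasing subsequence is 2, 3, 6, 8, 11, 13, 16 (length 7); it appears in order in both A and B, and no longer such subsequence exists.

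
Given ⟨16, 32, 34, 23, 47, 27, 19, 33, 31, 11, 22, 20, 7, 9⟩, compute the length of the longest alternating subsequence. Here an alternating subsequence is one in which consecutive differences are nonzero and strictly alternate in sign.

Track the best alternating length ending on an up-step vs a down-step at each position: up/down = 1/1, 2/1, 2/1, 2/3, 4/1, 4/5, 2/5, 6/5, 6/7, 1/7, 8/7, 8/9, 1/9, 10/9.
The maximum over both is 10; one such subsequence is 16, 32, 23, 47, 27, 33, 11, 22, 7, 9.

10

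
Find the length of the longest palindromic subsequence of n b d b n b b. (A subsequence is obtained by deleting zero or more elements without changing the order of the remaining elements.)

One longest palindromic subsequence is bbnbb (positions 2,4,5,6,7); it reads the same forward and backward, and the interval DP gives dp[1][7] = 5.

5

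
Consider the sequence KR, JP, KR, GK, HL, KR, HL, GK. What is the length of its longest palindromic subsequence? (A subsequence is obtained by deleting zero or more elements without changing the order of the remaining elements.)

Using dp[i][j] = 2 + dp[i+1][j−1] if the ends match, else max(dp[i+1][j], dp[i][j−1]):
dp[1][8] = 5. A witness is GK HL KR HL GK at positions 4,5,6,7,8.

5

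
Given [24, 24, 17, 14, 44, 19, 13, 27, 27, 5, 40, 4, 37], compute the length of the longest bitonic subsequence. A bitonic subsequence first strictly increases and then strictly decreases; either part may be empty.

One longest bitonic subsequence is 24, 17, 14, 13, 5, 4 (positions 1,3,4,7,10,12): it rises to 24 then falls. Length 6 is optimal.

6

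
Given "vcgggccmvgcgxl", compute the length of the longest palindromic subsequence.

Using dp[i][j] = 2 + dp[i+1][j−1] if the ends match, else max(dp[i+1][j], dp[i][j−1]):
dp[1][14] = 7. A witness is vcgggcv at positions 1,2,3,4,5,7,9.

7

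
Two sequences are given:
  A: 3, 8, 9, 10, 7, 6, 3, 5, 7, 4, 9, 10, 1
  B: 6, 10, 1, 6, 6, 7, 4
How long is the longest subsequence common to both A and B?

4

A longest common subsequence is 10, 6, 7, 4 (length 4); the LCS DP confirms no longer common subsequence exists.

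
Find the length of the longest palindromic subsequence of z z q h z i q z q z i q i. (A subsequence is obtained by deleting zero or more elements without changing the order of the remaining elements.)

7

One longest palindromic subsequence is iqzqzqi (positions 6,7,8,9,10,12,13); it reads the same forward and backward, and the interval DP gives dp[1][13] = 7.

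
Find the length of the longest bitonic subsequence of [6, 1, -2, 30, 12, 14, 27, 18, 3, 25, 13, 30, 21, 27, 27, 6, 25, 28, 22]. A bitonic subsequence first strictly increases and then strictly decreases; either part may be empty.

9

One longest bitonic subsequence is 6, 12, 14, 18, 25, 30, 27, 25, 22 (positions 1,5,6,8,10,12,15,17,19): it rises to 30 then falls. Length 9 is optimal.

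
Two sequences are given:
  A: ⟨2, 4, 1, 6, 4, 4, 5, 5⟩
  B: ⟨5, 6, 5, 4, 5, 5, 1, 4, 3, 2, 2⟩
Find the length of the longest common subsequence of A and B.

Backtracking the LCS table gives one alignment: 6 (A4,B2) → 4 (A6,B4) → 5 (A7,B5) → 5 (A8,B6).
So the longest common subsequence has length 4.

4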